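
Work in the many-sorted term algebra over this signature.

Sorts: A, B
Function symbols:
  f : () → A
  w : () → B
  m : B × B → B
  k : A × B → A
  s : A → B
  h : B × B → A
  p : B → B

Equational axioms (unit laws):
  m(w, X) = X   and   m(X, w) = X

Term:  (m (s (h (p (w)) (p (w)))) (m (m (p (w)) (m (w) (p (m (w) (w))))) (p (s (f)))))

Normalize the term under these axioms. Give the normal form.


normal form = (m (s (h (p (w)) (p (w)))) (m (m (p (w)) (p (w))) (p (s (f)))))

1. (m (s (h (p (w)) (p (w)))) (m (m (p (w)) (m (w) (p (m (w) (w))))) (p (s (f)))))  →  (m (s (h (p (w)) (p (w)))) (m (m (p (w)) (p (m (w) (w)))) (p (s (f)))))
2. (m (s (h (p (w)) (p (w)))) (m (m (p (w)) (p (m (w) (w)))) (p (s (f)))))  →  (m (s (h (p (w)) (p (w)))) (m (m (p (w)) (p (w))) (p (s (f)))))


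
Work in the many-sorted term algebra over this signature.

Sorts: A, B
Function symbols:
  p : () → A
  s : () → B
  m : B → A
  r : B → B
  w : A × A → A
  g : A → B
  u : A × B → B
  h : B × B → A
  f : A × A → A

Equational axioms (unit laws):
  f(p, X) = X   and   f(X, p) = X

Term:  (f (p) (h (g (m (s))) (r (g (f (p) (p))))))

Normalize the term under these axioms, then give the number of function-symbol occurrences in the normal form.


1. (f (p) (h (g (m (s))) (r (g (f (p) (p))))))  →  (h (g (m (s))) (r (g (f (p) (p)))))
2. (h (g (m (s))) (r (g (f (p) (p)))))  →  (h (g (m (s))) (r (g (p))))
normal form: (h (g (m (s))) (r (g (p))))

size = 7


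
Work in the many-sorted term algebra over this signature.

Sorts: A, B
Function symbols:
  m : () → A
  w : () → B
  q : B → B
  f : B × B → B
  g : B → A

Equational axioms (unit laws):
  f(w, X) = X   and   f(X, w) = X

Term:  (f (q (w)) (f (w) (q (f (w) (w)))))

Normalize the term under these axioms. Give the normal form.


normal form = (f (q (w)) (q (w)))

1. (f (q (w)) (f (w) (q (f (w) (w)))))  →  (f (q (w)) (q (f (w) (w))))
2. (f (q (w)) (q (f (w) (w))))  →  (f (q (w)) (q (w)))


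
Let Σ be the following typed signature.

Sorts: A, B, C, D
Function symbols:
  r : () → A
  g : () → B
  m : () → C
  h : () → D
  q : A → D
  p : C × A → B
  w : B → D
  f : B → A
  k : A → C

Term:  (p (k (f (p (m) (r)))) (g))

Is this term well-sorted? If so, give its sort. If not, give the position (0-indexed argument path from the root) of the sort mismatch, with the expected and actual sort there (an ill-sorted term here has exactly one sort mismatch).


        (m) : C
        (r) : A
      (p (m) (r)) : B
    (f (p (m) (r))) : A
  (k (f (p (m) (r)))) : C
  (g) : B
(p (k (f (p (m) (r)))) (g)) : ✗ arg 1 at [1] has sort B, expected A

ill-sorted at position [1]: expected A, got B


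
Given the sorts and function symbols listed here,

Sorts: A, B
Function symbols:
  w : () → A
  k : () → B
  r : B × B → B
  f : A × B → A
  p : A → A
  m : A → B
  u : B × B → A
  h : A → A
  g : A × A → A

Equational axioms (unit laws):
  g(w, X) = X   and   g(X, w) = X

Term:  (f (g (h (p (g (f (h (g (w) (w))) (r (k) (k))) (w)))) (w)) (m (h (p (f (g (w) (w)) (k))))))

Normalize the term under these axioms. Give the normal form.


normal form = (f (h (p (f (h (w)) (r (k) (k))))) (m (h (p (f (w) (k))))))

1. (f (g (h (p (g (f (h (g (w) (w))) (r (k) (k))) (w)))) (w)) (m (h (p (f (g (w) (w)) (k))))))  →  (f (h (p (g (f (h (g (w) (w))) (r (k) (k))) (w)))) (m (h (p (f (g (w) (w)) (k))))))
2. (f (h (p (g (f (h (g (w) (w))) (r (k) (k))) (w)))) (m (h (p (f (g (w) (w)) (k))))))  →  (f (h (p (f (h (g (w) (w))) (r (k) (k))))) (m (h (p (f (g (w) (w)) (k))))))
3. (f (h (p (f (h (g (w) (w))) (r (k) (k))))) (m (h (p (f (g (w) (w)) (k))))))  →  (f (h (p (f (h (w)) (r (k) (k))))) (m (h (p (f (g (w) (w)) (k))))))
4. (f (h (p (f (h (w)) (r (k) (k))))) (m (h (p (f (g (w) (w)) (k))))))  →  (f (h (p (f (h (w)) (r (k) (k))))) (m (h (p (f (w) (k))))))


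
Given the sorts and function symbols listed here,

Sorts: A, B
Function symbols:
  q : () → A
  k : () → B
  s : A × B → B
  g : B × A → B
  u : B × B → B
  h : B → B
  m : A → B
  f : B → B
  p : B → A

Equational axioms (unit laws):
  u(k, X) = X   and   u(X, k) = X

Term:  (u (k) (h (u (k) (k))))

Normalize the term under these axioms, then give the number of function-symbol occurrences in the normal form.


size = 2

1. (u (k) (h (u (k) (k))))  →  (h (u (k) (k)))
2. (h (u (k) (k)))  →  (h (k))
normal form: (h (k))


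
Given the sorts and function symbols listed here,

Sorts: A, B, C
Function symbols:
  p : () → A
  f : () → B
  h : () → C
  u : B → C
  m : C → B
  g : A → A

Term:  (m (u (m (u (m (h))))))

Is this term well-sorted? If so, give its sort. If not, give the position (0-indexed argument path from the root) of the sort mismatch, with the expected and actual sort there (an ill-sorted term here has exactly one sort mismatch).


          (h) : C
        (m (h)) : B
      (u (m (h))) : C
    (m (u (m (h)))) : B
  (u (m (u (m (h))))) : C
(m (u (m (u (m (h)))))) : B

well-sorted; sort = B


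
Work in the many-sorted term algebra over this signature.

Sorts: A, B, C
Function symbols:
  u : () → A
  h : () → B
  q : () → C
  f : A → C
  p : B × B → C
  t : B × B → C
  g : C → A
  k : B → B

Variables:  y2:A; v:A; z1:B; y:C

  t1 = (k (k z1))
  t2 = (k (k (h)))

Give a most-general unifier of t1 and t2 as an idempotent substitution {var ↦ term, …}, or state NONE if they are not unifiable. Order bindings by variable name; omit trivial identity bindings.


{z1 ↦ (h)}


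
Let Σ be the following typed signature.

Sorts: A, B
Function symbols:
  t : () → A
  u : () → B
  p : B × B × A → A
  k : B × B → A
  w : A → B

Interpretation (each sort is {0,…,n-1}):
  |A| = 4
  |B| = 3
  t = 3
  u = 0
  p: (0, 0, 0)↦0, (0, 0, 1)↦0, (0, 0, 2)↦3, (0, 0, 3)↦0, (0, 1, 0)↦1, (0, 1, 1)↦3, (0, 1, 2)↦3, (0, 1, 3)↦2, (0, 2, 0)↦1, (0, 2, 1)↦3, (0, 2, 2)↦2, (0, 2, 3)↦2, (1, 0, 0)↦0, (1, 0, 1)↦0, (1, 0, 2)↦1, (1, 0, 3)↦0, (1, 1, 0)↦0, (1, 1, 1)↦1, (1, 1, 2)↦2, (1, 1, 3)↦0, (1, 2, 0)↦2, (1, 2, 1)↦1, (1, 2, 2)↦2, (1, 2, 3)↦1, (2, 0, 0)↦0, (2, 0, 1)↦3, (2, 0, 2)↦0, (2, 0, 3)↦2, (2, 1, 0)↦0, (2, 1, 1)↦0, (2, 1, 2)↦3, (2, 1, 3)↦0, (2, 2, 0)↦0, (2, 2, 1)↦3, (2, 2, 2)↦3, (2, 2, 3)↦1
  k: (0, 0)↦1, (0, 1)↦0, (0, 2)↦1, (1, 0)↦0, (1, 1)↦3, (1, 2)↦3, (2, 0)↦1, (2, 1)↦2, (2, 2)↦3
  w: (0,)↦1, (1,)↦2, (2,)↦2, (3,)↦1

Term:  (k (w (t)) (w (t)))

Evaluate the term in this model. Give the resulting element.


value = 3

  t = 3
  (w (t)) = w(3,) = 1
  t = 3
  (w (t)) = w(3,) = 1
  (k (w (t)) (w (t))) = k(1, 1) = 3


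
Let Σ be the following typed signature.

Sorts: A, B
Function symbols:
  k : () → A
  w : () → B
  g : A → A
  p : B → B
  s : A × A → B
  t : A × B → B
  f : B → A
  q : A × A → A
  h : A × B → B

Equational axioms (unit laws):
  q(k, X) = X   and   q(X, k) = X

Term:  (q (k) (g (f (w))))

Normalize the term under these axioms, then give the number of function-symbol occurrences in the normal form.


size = 3

1. (q (k) (g (f (w))))  →  (g (f (w)))
normal form: (g (f (w)))


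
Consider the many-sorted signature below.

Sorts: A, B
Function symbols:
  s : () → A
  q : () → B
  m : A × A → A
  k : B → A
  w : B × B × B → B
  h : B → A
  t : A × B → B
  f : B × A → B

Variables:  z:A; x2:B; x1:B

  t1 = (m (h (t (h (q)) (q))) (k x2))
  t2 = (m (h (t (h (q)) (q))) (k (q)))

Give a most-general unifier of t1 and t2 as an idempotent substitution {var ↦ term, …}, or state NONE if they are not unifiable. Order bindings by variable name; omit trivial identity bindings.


{x2 ↦ (q)}


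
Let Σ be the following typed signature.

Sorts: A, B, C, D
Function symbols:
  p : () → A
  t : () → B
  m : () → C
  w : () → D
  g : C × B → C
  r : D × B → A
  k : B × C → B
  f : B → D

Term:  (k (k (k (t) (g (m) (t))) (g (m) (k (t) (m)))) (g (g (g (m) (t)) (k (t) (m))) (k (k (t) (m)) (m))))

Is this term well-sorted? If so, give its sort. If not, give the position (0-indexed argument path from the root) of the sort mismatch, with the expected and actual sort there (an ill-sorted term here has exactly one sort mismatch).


well-sorted; sort = B

      (t) : B
        (m) : C
        (t) : B
      (g (m) (t)) : C
    (k (t) (g (m) (t))) : B
      (m) : C
        (t) : B
        (m) : C
      (k (t) (m)) : B
    (g (m) (k (t) (m))) : C
  (k (k (t) (g (m) (t))) (g (m) (k (t) (m)))) : B
        (m) : C
        (t) : B
      (g (m) (t)) : C
        (t) : B
        (m) : C
      (k (t) (m)) : B
    (g (g (m) (t)) (k (t) (m))) : C
        (t) : B
        (m) : C
      (k (t) (m)) : B
      (m) : C
    (k (k (t) (m)) (m)) : B
  (g (g (g (m) (t)) (k (t) (m))) (k (k (t) (m)) (m))) : C
(k (k (k (t) (g (m) (t))) (g (m) (k (t) (m)))) (g (g (g (m) (t)) (k (t) (m))) (k (k (t) (m)) (m)))) : B


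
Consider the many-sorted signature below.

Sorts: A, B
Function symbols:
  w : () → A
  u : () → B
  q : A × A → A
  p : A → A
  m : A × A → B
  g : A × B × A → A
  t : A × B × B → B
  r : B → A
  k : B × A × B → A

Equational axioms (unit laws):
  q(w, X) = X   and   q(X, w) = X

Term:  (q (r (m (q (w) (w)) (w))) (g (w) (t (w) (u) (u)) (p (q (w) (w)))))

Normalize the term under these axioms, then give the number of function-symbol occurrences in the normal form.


1. (q (r (m (q (w) (w)) (w))) (g (w) (t (w) (u) (u)) (p (q (w) (w)))))  →  (q (r (m (w) (w))) (g (w) (t (w) (u) (u)) (p (q (w) (w)))))
2. (q (r (m (w) (w))) (g (w) (t (w) (u) (u)) (p (q (w) (w)))))  →  (q (r (m (w) (w))) (g (w) (t (w) (u) (u)) (p (w))))
normal form: (q (r (m (w) (w))) (g (w) (t (w) (u) (u)) (p (w))))

size = 13


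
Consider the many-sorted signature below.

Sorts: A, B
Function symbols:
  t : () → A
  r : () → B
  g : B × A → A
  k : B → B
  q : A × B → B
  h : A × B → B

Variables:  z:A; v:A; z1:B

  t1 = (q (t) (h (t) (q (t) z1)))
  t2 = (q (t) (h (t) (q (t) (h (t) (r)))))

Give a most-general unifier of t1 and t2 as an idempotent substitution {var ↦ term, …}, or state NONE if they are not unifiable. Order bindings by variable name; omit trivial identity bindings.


{z1 ↦ (h (t) (r))}


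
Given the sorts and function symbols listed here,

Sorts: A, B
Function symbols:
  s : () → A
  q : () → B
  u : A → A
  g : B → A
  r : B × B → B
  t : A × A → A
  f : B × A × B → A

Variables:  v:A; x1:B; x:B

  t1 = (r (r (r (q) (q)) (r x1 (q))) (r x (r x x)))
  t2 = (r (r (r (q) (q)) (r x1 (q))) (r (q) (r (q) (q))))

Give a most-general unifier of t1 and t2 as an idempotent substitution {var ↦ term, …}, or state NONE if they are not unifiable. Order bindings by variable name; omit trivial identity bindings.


{x ↦ (q)}


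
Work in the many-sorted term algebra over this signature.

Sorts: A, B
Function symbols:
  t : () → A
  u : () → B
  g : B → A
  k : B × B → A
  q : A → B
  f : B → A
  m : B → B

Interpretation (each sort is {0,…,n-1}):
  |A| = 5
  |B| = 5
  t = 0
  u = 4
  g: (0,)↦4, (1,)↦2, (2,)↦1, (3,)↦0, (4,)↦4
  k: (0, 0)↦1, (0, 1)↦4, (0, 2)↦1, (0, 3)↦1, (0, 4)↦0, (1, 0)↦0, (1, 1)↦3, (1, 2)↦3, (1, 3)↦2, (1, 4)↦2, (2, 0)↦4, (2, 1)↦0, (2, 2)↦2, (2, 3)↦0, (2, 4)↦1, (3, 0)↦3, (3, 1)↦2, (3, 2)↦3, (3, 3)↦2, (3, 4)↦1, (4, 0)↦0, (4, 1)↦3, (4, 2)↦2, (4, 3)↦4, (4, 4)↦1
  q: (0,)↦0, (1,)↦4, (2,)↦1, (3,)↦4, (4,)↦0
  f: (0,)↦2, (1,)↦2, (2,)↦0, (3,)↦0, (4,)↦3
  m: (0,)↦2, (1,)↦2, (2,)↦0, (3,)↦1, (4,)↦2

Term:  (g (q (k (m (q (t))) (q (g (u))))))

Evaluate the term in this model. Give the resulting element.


value = 4

  t = 0
  (q (t)) = q(0,) = 0
  (m (q (t))) = m(0,) = 2
  u = 4
  (g (u)) = g(4,) = 4
  (q (g (u))) = q(4,) = 0
  (k (m (q (t))) (q (g (u)))) = k(2, 0) = 4
  (q (k (m (q (t))) (q (g (u))))) = q(4,) = 0
  (g (q (k (m (q (t))) (q (g (u)))))) = g(0,) = 4


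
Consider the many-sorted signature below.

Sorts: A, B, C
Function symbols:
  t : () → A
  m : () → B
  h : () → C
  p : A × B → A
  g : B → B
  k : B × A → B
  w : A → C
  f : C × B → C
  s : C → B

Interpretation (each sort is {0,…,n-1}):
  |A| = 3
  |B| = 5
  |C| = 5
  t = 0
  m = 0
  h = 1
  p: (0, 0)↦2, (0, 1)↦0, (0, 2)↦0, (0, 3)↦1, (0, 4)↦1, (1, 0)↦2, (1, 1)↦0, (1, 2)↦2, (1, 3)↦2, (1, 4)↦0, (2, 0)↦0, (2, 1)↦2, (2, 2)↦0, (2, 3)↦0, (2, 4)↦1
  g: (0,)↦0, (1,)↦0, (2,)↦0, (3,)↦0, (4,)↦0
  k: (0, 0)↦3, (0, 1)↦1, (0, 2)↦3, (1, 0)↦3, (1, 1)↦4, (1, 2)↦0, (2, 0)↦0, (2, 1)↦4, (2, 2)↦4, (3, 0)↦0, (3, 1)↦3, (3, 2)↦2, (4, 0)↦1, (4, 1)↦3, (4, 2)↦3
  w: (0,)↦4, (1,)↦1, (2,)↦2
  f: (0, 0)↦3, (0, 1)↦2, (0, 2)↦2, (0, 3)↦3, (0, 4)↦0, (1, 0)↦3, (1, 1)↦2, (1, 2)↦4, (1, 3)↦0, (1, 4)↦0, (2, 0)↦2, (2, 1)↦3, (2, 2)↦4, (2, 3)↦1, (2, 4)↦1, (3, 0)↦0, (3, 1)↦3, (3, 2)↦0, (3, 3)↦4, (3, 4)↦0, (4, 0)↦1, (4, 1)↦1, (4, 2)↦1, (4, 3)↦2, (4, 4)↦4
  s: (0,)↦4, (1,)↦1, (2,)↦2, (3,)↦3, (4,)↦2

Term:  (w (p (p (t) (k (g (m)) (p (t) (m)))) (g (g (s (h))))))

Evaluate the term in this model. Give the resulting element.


  t = 0
  m = 0
  (g (m)) = g(0,) = 0
  t = 0
  m = 0
  (p (t) (m)) = p(0, 0) = 2
  (k (g (m)) (p (t) (m))) = k(0, 2) = 3
  (p (t) (k (g (m)) (p (t) (m)))) = p(0, 3) = 1
  h = 1
  (s (h)) = s(1,) = 1
  (g (s (h))) = g(1,) = 0
  (g (g (s (h)))) = g(0,) = 0
  (p (p (t) (k (g (m)) (p (t) (m)))) (g (g (s (h))))) = p(1, 0) = 2
  (w (p (p (t) (k (g (m)) (p (t) (m)))) (g (g (s (h)))))) = w(2,) = 2

value = 2


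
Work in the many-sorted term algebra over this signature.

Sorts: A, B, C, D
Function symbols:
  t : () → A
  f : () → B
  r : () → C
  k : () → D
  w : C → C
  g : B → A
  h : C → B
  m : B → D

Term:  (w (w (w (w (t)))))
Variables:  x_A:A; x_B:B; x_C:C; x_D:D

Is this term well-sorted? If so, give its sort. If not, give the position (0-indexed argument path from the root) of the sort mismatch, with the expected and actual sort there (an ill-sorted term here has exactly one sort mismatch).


ill-sorted at position [0, 0, 0, 0]: expected C, got A

        (t) : A
      (w (t)) : ✗ arg 0 at [0, 0, 0, 0] has sort A, expected C


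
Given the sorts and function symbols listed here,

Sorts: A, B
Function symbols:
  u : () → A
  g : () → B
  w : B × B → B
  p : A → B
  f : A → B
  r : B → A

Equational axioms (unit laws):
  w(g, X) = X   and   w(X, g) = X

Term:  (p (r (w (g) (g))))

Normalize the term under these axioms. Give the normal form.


normal form = (p (r (g)))

1. (p (r (w (g) (g))))  →  (p (r (g)))


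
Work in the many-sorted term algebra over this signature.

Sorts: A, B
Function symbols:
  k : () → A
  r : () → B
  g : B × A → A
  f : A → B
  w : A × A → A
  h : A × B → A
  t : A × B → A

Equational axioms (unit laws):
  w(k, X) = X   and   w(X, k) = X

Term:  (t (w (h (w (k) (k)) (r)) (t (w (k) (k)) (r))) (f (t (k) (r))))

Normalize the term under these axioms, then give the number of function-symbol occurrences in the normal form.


size = 12

1. (t (w (h (w (k) (k)) (r)) (t (w (k) (k)) (r))) (f (t (k) (r))))  →  (t (w (h (k) (r)) (t (w (k) (k)) (r))) (f (t (k) (r))))
2. (t (w (h (k) (r)) (t (w (k) (k)) (r))) (f (t (k) (r))))  →  (t (w (h (k) (r)) (t (k) (r))) (f (t (k) (r))))
normal form: (t (w (h (k) (r)) (t (k) (r))) (f (t (k) (r))))


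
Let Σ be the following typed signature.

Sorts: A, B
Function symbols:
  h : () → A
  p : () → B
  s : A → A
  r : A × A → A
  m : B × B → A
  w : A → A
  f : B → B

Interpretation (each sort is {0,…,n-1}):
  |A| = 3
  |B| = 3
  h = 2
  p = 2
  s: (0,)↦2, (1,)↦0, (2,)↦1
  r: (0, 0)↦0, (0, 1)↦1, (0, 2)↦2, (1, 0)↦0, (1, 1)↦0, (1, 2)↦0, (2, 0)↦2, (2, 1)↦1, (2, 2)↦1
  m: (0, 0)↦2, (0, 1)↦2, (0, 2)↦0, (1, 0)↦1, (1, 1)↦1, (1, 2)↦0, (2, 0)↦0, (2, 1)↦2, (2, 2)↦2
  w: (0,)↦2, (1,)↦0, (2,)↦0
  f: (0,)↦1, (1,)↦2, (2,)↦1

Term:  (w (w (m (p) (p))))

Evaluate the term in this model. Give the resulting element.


  p = 2
  p = 2
  (m (p) (p)) = m(2, 2) = 2
  (w (m (p) (p))) = w(2,) = 0
  (w (w (m (p) (p)))) = w(0,) = 2

value = 2


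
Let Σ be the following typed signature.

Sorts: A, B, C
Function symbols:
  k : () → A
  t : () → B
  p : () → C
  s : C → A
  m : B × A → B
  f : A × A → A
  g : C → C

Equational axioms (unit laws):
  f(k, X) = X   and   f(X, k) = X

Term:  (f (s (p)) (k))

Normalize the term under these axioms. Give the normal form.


normal form = (s (p))

1. (f (s (p)) (k))  →  (s (p))


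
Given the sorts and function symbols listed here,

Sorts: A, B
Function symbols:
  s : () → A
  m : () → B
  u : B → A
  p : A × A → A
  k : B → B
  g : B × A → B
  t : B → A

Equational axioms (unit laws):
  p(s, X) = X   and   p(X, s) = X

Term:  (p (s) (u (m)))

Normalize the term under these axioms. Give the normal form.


normal form = (u (m))

1. (p (s) (u (m)))  →  (u (m))


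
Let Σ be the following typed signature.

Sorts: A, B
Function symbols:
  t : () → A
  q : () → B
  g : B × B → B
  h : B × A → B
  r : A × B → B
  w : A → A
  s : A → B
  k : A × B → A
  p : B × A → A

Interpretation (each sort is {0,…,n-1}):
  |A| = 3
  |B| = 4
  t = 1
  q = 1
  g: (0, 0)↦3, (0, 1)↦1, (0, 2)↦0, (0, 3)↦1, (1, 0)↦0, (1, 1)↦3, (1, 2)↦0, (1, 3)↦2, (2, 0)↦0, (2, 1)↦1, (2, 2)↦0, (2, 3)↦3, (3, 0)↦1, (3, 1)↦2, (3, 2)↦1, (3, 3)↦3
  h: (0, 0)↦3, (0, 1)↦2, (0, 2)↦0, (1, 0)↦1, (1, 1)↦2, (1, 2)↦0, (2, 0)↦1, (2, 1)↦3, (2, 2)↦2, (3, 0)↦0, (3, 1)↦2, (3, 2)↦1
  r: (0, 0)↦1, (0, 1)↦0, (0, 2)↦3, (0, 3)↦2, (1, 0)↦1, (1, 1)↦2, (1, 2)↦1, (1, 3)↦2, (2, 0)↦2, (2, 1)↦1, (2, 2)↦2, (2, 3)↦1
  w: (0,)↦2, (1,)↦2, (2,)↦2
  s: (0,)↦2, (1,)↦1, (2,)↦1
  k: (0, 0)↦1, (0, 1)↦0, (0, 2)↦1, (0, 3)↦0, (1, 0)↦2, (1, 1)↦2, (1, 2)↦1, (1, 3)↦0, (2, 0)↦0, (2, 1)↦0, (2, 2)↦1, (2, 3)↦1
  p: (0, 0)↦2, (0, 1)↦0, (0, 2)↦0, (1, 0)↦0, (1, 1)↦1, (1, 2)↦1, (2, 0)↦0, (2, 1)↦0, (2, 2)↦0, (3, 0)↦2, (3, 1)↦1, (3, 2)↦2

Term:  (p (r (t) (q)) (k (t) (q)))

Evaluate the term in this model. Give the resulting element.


value = 0

  t = 1
  q = 1
  (r (t) (q)) = r(1, 1) = 2
  t = 1
  q = 1
  (k (t) (q)) = k(1, 1) = 2
  (p (r (t) (q)) (k (t) (q))) = p(2, 2) = 0


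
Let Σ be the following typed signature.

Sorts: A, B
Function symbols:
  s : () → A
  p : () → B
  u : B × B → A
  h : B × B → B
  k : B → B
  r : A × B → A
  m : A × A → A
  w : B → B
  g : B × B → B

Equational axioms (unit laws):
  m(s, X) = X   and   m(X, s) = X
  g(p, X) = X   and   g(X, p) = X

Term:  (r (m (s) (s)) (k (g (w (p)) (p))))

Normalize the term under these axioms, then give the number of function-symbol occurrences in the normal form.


size = 5

1. (r (m (s) (s)) (k (g (w (p)) (p))))  →  (r (s) (k (g (w (p)) (p))))
2. (r (s) (k (g (w (p)) (p))))  →  (r (s) (k (w (p))))
normal form: (r (s) (k (w (p))))


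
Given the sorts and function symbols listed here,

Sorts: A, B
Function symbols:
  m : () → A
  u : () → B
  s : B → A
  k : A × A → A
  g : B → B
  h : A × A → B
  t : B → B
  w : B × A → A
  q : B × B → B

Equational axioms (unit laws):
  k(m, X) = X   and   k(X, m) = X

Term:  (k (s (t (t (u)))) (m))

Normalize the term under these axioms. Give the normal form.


normal form = (s (t (t (u))))

1. (k (s (t (t (u)))) (m))  →  (s (t (t (u))))


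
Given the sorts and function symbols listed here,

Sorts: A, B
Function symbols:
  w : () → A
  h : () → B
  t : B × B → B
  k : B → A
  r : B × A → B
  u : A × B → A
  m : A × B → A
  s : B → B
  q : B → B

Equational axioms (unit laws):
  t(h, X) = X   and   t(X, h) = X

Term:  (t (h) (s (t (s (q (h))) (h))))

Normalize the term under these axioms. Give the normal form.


1. (t (h) (s (t (s (q (h))) (h))))  →  (s (t (s (q (h))) (h)))
2. (s (t (s (q (h))) (h)))  →  (s (s (q (h))))

normal form = (s (s (q (h))))


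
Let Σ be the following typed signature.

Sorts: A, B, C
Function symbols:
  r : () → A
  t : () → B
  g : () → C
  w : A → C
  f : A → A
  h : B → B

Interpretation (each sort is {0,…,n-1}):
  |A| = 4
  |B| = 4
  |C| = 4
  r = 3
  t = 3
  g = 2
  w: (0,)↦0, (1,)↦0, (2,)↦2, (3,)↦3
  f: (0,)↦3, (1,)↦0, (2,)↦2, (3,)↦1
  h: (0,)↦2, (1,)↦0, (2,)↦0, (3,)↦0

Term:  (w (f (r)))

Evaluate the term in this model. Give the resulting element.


  r = 3
  (f (r)) = f(3,) = 1
  (w (f (r))) = w(1,) = 0

value = 0


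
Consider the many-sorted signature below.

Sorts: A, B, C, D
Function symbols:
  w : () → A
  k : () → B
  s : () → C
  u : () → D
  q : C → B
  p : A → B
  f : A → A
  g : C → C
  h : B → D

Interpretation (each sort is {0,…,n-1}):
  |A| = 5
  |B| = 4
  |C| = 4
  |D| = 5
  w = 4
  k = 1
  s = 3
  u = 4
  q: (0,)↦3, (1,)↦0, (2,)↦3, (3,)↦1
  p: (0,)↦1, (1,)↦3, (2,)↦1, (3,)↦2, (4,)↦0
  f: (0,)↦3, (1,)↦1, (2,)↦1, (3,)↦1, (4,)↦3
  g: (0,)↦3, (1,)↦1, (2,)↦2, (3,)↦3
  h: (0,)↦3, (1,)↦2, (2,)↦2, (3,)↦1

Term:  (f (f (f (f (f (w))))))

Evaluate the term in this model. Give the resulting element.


value = 1

  w = 4
  (f (w)) = f(4,) = 3
  (f (f (w))) = f(3,) = 1
  (f (f (f (w)))) = f(1,) = 1
  (f (f (f (f (w))))) = f(1,) = 1
  (f (f (f (f (f (w)))))) = f(1,) = 1


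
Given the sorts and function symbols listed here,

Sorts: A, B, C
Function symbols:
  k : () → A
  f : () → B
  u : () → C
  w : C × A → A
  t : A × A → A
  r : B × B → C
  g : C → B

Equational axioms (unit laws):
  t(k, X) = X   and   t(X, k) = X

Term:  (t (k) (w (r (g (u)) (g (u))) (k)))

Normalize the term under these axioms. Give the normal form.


normal form = (w (r (g (u)) (g (u))) (k))

1. (t (k) (w (r (g (u)) (g (u))) (k)))  →  (w (r (g (u)) (g (u))) (k))


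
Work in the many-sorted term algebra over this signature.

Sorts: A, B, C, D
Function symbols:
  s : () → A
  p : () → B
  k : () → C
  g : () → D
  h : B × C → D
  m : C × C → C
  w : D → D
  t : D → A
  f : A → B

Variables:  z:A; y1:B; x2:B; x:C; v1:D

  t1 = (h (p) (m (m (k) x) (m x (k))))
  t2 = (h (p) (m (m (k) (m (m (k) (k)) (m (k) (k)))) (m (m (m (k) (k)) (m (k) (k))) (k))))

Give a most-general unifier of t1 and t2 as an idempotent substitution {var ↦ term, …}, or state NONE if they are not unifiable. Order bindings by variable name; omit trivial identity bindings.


{x ↦ (m (m (k) (k)) (m (k) (k)))}


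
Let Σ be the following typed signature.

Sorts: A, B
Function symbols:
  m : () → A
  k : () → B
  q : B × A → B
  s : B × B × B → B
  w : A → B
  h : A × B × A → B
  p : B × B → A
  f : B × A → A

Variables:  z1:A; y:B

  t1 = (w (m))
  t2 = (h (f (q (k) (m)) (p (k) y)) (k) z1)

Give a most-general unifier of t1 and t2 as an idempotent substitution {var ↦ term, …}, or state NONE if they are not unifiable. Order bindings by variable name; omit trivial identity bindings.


head clash or occurs-check failure — not unifiable

NONE (not unifiable)


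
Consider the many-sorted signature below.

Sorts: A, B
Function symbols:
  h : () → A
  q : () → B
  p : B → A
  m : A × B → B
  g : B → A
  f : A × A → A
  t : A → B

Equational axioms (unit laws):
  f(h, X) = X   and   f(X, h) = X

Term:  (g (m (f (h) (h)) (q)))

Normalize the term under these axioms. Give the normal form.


1. (g (m (f (h) (h)) (q)))  →  (g (m (h) (q)))

normal form = (g (m (h) (q)))


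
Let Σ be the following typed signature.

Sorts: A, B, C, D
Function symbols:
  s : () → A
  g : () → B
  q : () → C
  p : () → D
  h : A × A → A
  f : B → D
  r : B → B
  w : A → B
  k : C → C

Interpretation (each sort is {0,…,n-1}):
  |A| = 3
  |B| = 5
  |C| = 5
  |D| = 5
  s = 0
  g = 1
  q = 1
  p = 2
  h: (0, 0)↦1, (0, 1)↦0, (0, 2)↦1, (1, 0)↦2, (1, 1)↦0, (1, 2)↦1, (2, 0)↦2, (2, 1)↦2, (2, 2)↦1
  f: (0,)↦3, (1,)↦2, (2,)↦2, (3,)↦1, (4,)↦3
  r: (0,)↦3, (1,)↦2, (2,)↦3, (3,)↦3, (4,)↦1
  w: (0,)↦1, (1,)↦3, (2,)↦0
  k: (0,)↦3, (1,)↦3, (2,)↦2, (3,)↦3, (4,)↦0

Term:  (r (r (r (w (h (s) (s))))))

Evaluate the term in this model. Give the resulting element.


value = 3

  s = 0
  s = 0
  (h (s) (s)) = h(0, 0) = 1
  (w (h (s) (s))) = w(1,) = 3
  (r (w (h (s) (s)))) = r(3,) = 3
  (r (r (w (h (s) (s))))) = r(3,) = 3
  (r (r (r (w (h (s) (s)))))) = r(3,) = 3


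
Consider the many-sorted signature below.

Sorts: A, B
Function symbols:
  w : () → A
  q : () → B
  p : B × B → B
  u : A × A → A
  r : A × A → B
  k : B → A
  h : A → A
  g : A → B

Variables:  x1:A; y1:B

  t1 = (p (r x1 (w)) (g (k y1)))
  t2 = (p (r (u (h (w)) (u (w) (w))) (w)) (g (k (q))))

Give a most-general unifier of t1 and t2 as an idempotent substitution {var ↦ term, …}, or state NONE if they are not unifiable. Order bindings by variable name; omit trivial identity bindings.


{x1 ↦ (u (h (w)) (u (w) (w))), y1 ↦ (q)}


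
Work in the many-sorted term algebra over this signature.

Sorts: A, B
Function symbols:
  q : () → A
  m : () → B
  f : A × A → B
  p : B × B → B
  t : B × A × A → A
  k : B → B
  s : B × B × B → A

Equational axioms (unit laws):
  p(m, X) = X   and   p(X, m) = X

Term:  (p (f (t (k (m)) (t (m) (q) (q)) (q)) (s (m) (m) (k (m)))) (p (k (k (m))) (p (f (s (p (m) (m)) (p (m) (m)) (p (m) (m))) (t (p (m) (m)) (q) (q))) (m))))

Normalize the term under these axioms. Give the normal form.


normal form = (p (f (t (k (m)) (t (m) (q) (q)) (q)) (s (m) (m) (k (m)))) (p (k (k (m))) (f (s (m) (m) (m)) (t (m) (q) (q)))))

1. (p (f (t (k (m)) (t (m) (q) (q)) (q)) (s (m) (m) (k (m)))) (p (k (k (m))) (p (f (s (p (m) (m)) (p (m) (m)) (p (m) (m))) (t (p (m) (m)) (q) (q))) (m))))  →  (p (f (t (k (m)) (t (m) (q) (q)) (q)) (s (m) (m) (k (m)))) (p (k (k (m))) (f (s (p (m) (m)) (p (m) (m)) (p (m) (m))) (t (p (m) (m)) (q) (q)))))
2. (p (f (t (k (m)) (t (m) (q) (q)) (q)) (s (m) (m) (k (m)))) (p (k (k (m))) (f (s (p (m) (m)) (p (m) (m)) (p (m) (m))) (t (p (m) (m)) (q) (q)))))  →  (p (f (t (k (m)) (t (m) (q) (q)) (q)) (s (m) (m) (k (m)))) (p (k (k (m))) (f (s (m) (p (m) (m)) (p (m) (m))) (t (p (m) (m)) (q) (q)))))
3. (p (f (t (k (m)) (t (m) (q) (q)) (q)) (s (m) (m) (k (m)))) (p (k (k (m))) (f (s (m) (p (m) (m)) (p (m) (m))) (t (p (m) (m)) (q) (q)))))  →  (p (f (t (k (m)) (t (m) (q) (q)) (q)) (s (m) (m) (k (m)))) (p (k (k (m))) (f (s (m) (m) (p (m) (m))) (t (p (m) (m)) (q) (q)))))
4. (p (f (t (k (m)) (t (m) (q) (q)) (q)) (s (m) (m) (k (m)))) (p (k (k (m))) (f (s (m) (m) (p (m) (m))) (t (p (m) (m)) (q) (q)))))  →  (p (f (t (k (m)) (t (m) (q) (q)) (q)) (s (m) (m) (k (m)))) (p (k (k (m))) (f (s (m) (m) (m)) (t (p (m) (m)) (q) (q)))))
5. (p (f (t (k (m)) (t (m) (q) (q)) (q)) (s (m) (m) (k (m)))) (p (k (k (m))) (f (s (m) (m) (m)) (t (p (m) (m)) (q) (q)))))  →  (p (f (t (k (m)) (t (m) (q) (q)) (q)) (s (m) (m) (k (m)))) (p (k (k (m))) (f (s (m) (m) (m)) (t (m) (q) (q)))))


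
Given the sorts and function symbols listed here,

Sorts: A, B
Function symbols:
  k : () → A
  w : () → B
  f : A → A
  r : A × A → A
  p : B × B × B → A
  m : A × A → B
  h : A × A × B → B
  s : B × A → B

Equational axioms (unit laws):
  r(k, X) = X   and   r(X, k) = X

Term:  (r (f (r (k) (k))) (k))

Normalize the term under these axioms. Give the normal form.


1. (r (f (r (k) (k))) (k))  →  (f (r (k) (k)))
2. (f (r (k) (k)))  →  (f (k))

normal form = (f (k))


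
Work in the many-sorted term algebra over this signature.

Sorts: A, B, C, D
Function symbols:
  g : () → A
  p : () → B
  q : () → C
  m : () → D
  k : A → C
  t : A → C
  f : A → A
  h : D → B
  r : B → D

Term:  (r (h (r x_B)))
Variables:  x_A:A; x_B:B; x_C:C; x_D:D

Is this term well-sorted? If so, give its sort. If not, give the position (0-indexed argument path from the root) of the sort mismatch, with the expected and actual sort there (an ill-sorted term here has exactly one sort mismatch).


well-sorted; sort = D

      x_B : B
    (r x_B) : D
  (h (r x_B)) : B
(r (h (r x_B))) : D


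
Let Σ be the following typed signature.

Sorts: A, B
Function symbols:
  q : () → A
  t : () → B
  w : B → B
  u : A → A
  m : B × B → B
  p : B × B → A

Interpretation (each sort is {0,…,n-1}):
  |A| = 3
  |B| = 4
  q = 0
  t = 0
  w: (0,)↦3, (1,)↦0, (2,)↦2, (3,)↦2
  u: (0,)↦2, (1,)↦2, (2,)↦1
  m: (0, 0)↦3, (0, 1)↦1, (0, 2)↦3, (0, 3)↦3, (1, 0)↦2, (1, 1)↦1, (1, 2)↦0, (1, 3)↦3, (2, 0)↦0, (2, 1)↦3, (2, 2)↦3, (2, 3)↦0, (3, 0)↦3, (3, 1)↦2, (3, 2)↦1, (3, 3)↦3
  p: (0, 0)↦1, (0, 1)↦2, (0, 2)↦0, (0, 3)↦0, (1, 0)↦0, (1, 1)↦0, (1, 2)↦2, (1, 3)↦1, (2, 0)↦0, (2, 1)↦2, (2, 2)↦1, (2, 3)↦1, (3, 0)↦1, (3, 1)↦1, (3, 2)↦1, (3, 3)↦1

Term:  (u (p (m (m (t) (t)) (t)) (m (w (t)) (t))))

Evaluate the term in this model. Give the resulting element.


  t = 0
  t = 0
  (m (t) (t)) = m(0, 0) = 3
  t = 0
  (m (m (t) (t)) (t)) = m(3, 0) = 3
  t = 0
  (w (t)) = w(0,) = 3
  t = 0
  (m (w (t)) (t)) = m(3, 0) = 3
  (p (m (m (t) (t)) (t)) (m (w (t)) (t))) = p(3, 3) = 1
  (u (p (m (m (t) (t)) (t)) (m (w (t)) (t)))) = u(1,) = 2

value = 2


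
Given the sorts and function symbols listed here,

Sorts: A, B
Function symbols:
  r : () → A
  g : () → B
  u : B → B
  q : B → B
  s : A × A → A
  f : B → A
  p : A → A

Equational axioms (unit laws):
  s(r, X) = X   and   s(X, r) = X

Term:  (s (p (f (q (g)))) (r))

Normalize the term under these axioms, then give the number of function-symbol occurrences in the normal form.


1. (s (p (f (q (g)))) (r))  →  (p (f (q (g))))
normal form: (p (f (q (g))))

size = 4


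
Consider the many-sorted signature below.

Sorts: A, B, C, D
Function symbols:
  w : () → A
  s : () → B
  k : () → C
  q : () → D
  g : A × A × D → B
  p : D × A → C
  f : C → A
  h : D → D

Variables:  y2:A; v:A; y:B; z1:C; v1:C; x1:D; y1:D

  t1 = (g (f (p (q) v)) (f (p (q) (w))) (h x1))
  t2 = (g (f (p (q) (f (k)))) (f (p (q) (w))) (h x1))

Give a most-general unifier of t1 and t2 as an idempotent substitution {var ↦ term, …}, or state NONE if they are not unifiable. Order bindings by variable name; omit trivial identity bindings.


{v ↦ (f (k))}


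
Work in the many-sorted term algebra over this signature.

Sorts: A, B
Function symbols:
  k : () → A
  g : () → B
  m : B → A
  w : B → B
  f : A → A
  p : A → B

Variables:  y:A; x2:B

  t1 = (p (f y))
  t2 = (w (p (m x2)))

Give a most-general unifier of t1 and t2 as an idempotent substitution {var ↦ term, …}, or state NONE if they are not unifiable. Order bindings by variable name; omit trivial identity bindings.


NONE (not unifiable)

head clash or occurs-check failure — not unifiable


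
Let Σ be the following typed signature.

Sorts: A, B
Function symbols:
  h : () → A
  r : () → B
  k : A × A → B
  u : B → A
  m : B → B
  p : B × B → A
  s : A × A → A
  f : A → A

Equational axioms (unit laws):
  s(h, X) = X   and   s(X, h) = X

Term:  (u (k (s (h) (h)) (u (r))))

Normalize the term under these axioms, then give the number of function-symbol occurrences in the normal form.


1. (u (k (s (h) (h)) (u (r))))  →  (u (k (h) (u (r))))
normal form: (u (k (h) (u (r))))

size = 5


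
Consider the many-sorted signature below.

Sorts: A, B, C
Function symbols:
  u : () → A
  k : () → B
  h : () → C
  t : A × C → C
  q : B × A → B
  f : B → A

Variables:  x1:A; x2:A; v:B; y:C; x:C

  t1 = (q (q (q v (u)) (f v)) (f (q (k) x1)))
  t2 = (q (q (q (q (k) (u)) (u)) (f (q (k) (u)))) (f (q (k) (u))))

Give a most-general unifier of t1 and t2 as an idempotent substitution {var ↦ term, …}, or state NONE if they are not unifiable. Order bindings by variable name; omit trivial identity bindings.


{v ↦ (q (k) (u)), x1 ↦ (u)}


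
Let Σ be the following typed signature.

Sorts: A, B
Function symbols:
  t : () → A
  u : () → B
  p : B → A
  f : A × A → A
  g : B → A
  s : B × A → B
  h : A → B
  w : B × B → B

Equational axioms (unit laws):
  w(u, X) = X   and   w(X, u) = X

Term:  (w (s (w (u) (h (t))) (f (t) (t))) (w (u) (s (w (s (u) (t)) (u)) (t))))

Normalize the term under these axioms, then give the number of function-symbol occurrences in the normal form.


size = 12

1. (w (s (w (u) (h (t))) (f (t) (t))) (w (u) (s (w (s (u) (t)) (u)) (t))))  →  (w (s (h (t)) (f (t) (t))) (w (u) (s (w (s (u) (t)) (u)) (t))))
2. (w (s (h (t)) (f (t) (t))) (w (u) (s (w (s (u) (t)) (u)) (t))))  →  (w (s (h (t)) (f (t) (t))) (s (w (s (u) (t)) (u)) (t)))
3. (w (s (h (t)) (f (t) (t))) (s (w (s (u) (t)) (u)) (t)))  →  (w (s (h (t)) (f (t) (t))) (s (s (u) (t)) (t)))
normal form: (w (s (h (t)) (f (t) (t))) (s (s (u) (t)) (t)))


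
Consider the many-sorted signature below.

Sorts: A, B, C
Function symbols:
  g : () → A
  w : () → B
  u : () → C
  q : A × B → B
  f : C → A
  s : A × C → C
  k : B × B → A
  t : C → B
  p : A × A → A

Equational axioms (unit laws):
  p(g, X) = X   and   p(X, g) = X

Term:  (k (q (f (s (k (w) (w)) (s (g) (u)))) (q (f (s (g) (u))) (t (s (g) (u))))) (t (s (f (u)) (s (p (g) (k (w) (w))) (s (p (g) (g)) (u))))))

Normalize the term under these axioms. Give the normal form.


normal form = (k (q (f (s (k (w) (w)) (s (g) (u)))) (q (f (s (g) (u))) (t (s (g) (u))))) (t (s (f (u)) (s (k (w) (w)) (s (g) (u))))))

1. (k (q (f (s (k (w) (w)) (s (g) (u)))) (q (f (s (g) (u))) (t (s (g) (u))))) (t (s (f (u)) (s (p (g) (k (w) (w))) (s (p (g) (g)) (u))))))  →  (k (q (f (s (k (w) (w)) (s (g) (u)))) (q (f (s (g) (u))) (t (s (g) (u))))) (t (s (f (u)) (s (k (w) (w)) (s (p (g) (g)) (u))))))
2. (k (q (f (s (k (w) (w)) (s (g) (u)))) (q (f (s (g) (u))) (t (s (g) (u))))) (t (s (f (u)) (s (k (w) (w)) (s (p (g) (g)) (u))))))  →  (k (q (f (s (k (w) (w)) (s (g) (u)))) (q (f (s (g) (u))) (t (s (g) (u))))) (t (s (f (u)) (s (k (w) (w)) (s (g) (u))))))


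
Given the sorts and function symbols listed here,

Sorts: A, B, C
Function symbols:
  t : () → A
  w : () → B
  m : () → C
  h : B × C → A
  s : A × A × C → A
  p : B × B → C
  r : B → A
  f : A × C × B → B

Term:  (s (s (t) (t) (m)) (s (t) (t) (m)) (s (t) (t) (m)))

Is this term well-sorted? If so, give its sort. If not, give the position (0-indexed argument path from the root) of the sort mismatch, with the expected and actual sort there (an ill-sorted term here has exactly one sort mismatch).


ill-sorted at position [2]: expected C, got A

    (t) : A
    (t) : A
    (m) : C
  (s (t) (t) (m)) : A
    (t) : A
    (t) : A
    (m) : C
  (s (t) (t) (m)) : A
    (t) : A
    (t) : A
    (m) : C
  (s (t) (t) (m)) : A
(s (s (t) (t) (m)) (s (t) (t) (m)) (s (t) (t) (m))) : ✗ arg 2 at [2] has sort A, expected C


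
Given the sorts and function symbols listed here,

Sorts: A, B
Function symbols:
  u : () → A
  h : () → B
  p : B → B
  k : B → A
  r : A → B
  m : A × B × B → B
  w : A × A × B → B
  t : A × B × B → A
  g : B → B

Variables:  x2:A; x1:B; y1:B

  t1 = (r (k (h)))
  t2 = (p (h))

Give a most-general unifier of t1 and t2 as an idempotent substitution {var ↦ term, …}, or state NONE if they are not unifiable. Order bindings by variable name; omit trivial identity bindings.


head clash or occurs-check failure — not unifiable

NONE (not unifiable)


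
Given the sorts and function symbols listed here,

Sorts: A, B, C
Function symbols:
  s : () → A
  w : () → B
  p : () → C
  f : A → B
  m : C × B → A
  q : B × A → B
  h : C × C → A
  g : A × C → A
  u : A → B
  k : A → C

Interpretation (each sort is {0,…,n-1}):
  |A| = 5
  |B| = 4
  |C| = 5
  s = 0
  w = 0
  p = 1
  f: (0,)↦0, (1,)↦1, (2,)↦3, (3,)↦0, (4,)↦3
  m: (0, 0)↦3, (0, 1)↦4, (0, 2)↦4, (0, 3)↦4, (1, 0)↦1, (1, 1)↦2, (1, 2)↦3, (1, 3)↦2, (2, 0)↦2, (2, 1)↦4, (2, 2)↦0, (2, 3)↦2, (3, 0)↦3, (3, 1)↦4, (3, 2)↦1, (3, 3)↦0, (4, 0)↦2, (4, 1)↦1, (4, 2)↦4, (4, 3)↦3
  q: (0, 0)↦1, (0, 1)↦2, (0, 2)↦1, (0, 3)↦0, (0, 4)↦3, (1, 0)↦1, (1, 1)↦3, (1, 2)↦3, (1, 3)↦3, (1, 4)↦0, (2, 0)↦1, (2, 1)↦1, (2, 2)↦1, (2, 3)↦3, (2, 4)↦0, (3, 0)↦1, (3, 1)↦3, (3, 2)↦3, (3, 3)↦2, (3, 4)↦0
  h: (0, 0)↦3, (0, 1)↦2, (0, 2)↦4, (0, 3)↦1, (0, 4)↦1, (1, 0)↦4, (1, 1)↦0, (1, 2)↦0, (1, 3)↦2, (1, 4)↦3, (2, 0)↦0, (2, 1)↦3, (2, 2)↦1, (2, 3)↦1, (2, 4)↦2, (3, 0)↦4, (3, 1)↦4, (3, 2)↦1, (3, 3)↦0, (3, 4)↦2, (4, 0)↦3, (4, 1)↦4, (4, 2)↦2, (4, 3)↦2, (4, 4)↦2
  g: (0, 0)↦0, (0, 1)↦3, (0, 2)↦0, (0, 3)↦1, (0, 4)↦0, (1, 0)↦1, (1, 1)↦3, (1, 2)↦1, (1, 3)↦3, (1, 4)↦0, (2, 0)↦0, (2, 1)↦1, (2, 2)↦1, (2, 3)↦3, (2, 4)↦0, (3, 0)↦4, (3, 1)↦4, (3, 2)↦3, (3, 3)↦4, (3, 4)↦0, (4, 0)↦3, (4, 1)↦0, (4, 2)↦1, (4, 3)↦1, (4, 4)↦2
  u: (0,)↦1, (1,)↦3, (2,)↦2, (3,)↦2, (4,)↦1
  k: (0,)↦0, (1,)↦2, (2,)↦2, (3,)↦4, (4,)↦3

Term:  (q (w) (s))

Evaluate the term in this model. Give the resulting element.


value = 1

  w = 0
  s = 0
  (q (w) (s)) = q(0, 0) = 1


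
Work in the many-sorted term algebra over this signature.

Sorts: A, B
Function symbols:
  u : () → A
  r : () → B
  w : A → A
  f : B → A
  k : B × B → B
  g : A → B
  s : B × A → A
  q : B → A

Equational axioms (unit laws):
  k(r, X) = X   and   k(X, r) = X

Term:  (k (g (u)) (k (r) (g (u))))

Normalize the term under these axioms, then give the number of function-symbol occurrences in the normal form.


1. (k (g (u)) (k (r) (g (u))))  →  (k (g (u)) (g (u)))
normal form: (k (g (u)) (g (u)))

size = 5


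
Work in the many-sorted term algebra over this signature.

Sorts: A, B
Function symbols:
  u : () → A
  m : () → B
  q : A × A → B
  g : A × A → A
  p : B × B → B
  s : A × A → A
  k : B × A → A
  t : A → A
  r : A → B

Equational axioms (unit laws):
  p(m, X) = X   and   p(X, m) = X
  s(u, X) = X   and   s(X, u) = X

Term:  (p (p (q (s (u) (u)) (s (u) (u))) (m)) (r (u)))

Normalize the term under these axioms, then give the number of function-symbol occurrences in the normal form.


size = 6

1. (p (p (q (s (u) (u)) (s (u) (u))) (m)) (r (u)))  →  (p (q (s (u) (u)) (s (u) (u))) (r (u)))
2. (p (q (s (u) (u)) (s (u) (u))) (r (u)))  →  (p (q (u) (s (u) (u))) (r (u)))
3. (p (q (u) (s (u) (u))) (r (u)))  →  (p (q (u) (u)) (r (u)))
normal form: (p (q (u) (u)) (r (u)))


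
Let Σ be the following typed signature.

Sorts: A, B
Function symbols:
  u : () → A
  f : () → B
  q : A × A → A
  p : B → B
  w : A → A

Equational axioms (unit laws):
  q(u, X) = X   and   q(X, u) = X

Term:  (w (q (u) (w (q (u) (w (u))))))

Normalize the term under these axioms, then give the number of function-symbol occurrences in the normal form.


1. (w (q (u) (w (q (u) (w (u))))))  →  (w (w (q (u) (w (u)))))
2. (w (w (q (u) (w (u)))))  →  (w (w (w (u))))
normal form: (w (w (w (u))))

size = 4


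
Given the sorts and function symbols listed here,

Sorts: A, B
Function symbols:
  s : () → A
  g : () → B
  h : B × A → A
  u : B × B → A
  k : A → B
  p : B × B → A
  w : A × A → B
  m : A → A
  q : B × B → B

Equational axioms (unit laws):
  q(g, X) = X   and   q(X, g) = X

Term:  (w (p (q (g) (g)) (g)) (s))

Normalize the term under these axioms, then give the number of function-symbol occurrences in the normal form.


size = 5

1. (w (p (q (g) (g)) (g)) (s))  →  (w (p (g) (g)) (s))
normal form: (w (p (g) (g)) (s))


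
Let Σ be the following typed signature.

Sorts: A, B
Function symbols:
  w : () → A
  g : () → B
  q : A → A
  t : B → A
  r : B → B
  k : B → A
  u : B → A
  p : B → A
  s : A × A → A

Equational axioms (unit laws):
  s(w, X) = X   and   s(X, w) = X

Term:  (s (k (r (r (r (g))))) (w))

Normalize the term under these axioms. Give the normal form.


1. (s (k (r (r (r (g))))) (w))  →  (k (r (r (r (g)))))

normal form = (k (r (r (r (g)))))
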